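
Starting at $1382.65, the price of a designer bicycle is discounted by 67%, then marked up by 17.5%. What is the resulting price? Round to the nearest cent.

Each change multiplies by a factor: 0.33 × 1.175 = 0.38775.
$1382.65 × 0.38775 = $536.1225375 ≈ $536.12.

$536.12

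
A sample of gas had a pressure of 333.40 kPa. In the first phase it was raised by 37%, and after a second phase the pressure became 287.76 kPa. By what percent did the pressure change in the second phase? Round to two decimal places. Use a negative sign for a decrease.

-37.00%

After the first phase: 333.40 × 1.37 = 456.758.
Second-phase multiplier: 287.76 ÷ 456.758 ≈ 0.630005.
That is a change of -37.00%.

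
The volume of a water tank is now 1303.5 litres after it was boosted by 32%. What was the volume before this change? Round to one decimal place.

The overall multiplier applied was 1.32.
So the original volume was 1303.5 ÷ 1.32 = 987.5 litres.

987.5 litres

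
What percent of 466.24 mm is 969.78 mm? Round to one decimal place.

208.0%

969.78 mm ÷ 466.24 mm ≈ 208.0%.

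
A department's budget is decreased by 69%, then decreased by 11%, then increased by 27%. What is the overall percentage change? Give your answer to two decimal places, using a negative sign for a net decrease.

-64.96%

The combined multiplier is 0.31 × 0.89 × 1.27 = 0.350393.
That corresponds to a decrease of 64.96%.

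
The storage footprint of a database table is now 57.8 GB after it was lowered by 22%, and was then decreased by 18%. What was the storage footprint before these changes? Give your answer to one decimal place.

90.4 GB

Undoing the 18% decrease: 57.8 ÷ 0.82 ≈ 70.487805.
Undoing the 22% decrease: 70.487805 ÷ 0.78 ≈ 90.4 GB.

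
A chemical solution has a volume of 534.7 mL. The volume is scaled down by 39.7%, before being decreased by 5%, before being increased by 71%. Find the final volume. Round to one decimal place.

523.8 mL

Apply the 39.7% decrease: 534.7 × 0.603 = 322.4241.
5% decrease: 322.4241 × 0.95 = 306.302895.
Apply the 71% increase: 306.302895 × 1.71 = 523.77795045 ≈ 523.8.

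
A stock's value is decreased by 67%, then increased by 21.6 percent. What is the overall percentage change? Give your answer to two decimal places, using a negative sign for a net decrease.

A 67% decrease multiplies by 0.33.
Then a 21.6% increase: 0.33 × 1.216 = 0.40128.
Overall factor 0.40128, i.e. -59.87%.

-59.87%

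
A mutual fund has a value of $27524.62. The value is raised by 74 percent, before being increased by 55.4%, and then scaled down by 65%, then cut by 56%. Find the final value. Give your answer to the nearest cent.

Each change multiplies by a factor: 1.74 × 1.554 × 0.35 × 0.44 = 0.41640984.
$27524.62 × 0.41640984 = $11461.5226102608 ≈ $11461.52.

$11461.52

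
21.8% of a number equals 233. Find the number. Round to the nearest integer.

1,069

233 ÷ 0.218 ≈ 1,069.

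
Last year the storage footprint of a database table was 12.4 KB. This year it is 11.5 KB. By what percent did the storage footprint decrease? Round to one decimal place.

7.3%

Change: 11.5 − 12.4 = -0.9.
Relative to the original: -0.9 ÷ 12.4 ≈ -7.3%.
So the storage footprint decreased by 7.3%.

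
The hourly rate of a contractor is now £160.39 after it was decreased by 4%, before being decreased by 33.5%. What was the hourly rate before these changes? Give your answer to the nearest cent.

The overall multiplier applied was 0.96 × 0.665 = 0.6384.
So the original hourly rate was £160.39 ÷ 0.6384 ≈ £251.24.

£251.24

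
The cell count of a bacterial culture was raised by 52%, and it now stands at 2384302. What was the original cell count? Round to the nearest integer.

1568620

The overall multiplier applied was 1.52.
So the original cell count was 2384302 ÷ 1.52 ≈ 1568620.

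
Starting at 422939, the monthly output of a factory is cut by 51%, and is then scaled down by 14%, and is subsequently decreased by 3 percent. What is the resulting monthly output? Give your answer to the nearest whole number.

172880

51% decrease: 422939 × 0.49 = 207240.11.
Apply the 14% decrease: 207240.11 × 0.86 = 178226.4946.
Apply the 3% decrease: 178226.4946 × 0.97 = 172879.699762 ≈ 172880.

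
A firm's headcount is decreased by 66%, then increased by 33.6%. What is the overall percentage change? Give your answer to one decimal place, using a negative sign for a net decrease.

-54.6%

The combined multiplier is 0.34 × 1.336 = 0.45424.
That corresponds to a decrease of 54.6%.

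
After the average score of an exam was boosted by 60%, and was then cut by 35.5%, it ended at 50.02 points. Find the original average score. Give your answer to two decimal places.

Undoing the 35.5% decrease: 50.02 ÷ 0.645 ≈ 77.550388.
Undoing the 60% increase: 77.550388 ÷ 1.6 ≈ 48.47 points.

48.47 points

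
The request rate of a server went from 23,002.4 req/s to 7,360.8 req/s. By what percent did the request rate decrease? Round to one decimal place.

Change: 7,360.8 − 23,002.4 = -15,641.6.
Relative to the original: -15,641.6 ÷ 23,002.4 ≈ -68.0%.
So the request rate decreased by 68.0%.

68.0%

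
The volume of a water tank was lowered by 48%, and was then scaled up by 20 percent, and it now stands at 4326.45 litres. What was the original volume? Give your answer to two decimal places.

6933.41 litres

Undoing the 20% increase: 4326.45 ÷ 1.2 = 3605.375.
Undoing the 48% decrease: 3605.375 ÷ 0.52 ≈ 6933.41 litres.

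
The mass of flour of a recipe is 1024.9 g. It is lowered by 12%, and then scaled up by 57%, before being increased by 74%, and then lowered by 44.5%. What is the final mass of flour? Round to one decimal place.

12% decrease: 1024.9 × 0.88 = 901.912.
Apply the 57% increase: 901.912 × 1.57 = 1416.00184.
74% increase: 1416.00184 × 1.74 = 2463.8432016.
Apply the 44.5% decrease: 2463.8432016 × 0.555 = 1367.432976888 ≈ 1367.4.

1367.4 g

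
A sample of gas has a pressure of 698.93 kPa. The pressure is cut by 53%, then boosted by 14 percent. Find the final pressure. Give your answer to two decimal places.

Apply the 53% decrease: 698.93 × 0.47 = 328.4971.
Apply the 14% increase: 328.4971 × 1.14 = 374.486694 ≈ 374.49.

374.49 kPa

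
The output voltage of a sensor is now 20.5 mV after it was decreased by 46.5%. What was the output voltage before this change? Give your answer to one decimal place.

The overall multiplier applied was 0.535.
So the original output voltage was 20.5 ÷ 0.535 ≈ 38.3 mV.

38.3 mV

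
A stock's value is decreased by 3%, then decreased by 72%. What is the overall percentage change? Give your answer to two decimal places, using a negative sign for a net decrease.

-72.84%

A 3% decrease multiplies by 0.97.
Then a 72% decrease: 0.97 × 0.28 = 0.2716.
Overall factor 0.2716, i.e. -72.84%.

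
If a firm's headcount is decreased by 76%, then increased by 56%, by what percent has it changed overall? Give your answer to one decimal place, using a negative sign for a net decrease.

A 76% decrease multiplies by 0.24.
Then a 56% increase: 0.24 × 1.56 = 0.3744.
Overall factor 0.3744, i.e. -62.6%.

-62.6%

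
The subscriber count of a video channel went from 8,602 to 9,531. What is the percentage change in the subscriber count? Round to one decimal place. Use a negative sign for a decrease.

10.8%

Change: 9,531 − 8,602 = 929.
Relative to the original: 929 ÷ 8,602 ≈ 10.8%.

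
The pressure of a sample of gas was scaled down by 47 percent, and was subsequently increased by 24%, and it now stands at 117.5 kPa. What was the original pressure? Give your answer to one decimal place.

178.8 kPa

Undoing the 24% increase: 117.5 ÷ 1.24 ≈ 94.758065.
Undoing the 47% decrease: 94.758065 ÷ 0.53 ≈ 178.8 kPa.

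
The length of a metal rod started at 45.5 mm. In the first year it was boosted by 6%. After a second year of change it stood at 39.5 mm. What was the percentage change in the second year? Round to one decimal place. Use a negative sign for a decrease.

After the first year: 45.5 × 1.06 = 48.23.
Second-year multiplier: 39.5 ÷ 48.23 ≈ 0.81899.
That is a change of -18.1%.

-18.1%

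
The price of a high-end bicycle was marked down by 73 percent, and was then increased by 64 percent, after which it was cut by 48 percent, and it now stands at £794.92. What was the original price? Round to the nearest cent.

£3452.33

The overall multiplier applied was 0.27 × 1.64 × 0.52 = 0.230256.
So the original price was £794.92 ÷ 0.230256 ≈ £3452.33.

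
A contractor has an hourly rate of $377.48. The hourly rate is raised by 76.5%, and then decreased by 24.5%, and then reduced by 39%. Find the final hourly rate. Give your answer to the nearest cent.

$306.84

Each change multiplies by a factor: 1.765 × 0.755 × 0.61 = 0.81287075.
$377.48 × 0.81287075 = $306.84245071 ≈ $306.84.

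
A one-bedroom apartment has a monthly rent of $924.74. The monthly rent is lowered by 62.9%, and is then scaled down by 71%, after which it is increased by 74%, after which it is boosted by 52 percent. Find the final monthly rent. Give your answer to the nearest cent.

$263.14

Each change multiplies by a factor: 0.371 × 0.29 × 1.74 × 1.52 = 0.284554032.
$924.74 × 0.284554032 = $263.13849555168 ≈ $263.14.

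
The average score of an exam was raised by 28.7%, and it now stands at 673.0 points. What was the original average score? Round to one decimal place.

The overall multiplier applied was 1.287.
So the original average score was 673.0 ÷ 1.287 ≈ 522.9 points.

522.9 points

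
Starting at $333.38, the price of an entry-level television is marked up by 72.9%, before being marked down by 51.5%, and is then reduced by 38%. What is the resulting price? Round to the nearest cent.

Each change multiplies by a factor: 1.729 × 0.485 × 0.62 = 0.5199103.
$333.38 × 0.5199103 = $173.327695814 ≈ $173.33.

$173.33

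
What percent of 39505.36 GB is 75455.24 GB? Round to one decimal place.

191.0%

75455.24 GB ÷ 39505.36 GB ≈ 191.0%.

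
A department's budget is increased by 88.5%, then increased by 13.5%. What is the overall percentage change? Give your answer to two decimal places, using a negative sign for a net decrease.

113.95%

An 88.5% increase multiplies by 1.885.
Then a 13.5% increase: 1.885 × 1.135 = 2.139475.
Overall factor 2.139475, i.e. 113.95%.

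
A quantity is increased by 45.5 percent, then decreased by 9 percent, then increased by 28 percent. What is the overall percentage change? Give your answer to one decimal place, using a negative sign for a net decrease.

A 45.5% increase multiplies by 1.455.
Then a 9% decrease: 1.455 × 0.91 = 1.32405.
Then a 28% increase: 1.32405 × 1.28 = 1.694784.
Overall factor 1.694784, i.e. 69.5%.

69.5%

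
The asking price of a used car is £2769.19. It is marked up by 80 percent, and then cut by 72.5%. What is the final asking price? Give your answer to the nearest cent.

After the 80% increase: £2769.19 × 1.8 = £4984.542.
After the 72.5% decrease: £4984.542 × 0.275 = £1370.74905 ≈ £1370.75.

£1370.75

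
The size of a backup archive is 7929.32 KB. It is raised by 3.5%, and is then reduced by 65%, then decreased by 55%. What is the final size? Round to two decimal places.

Each change multiplies by a factor: 1.035 × 0.35 × 0.45 = 0.1630125.
7929.32 × 0.1630125 = 1292.5782765 ≈ 1292.58.

1292.58 KB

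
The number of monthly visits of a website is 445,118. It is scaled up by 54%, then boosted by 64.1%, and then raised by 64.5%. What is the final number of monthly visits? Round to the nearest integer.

1,850,420

After the 54% increase: 445,118 × 1.54 = 685481.72.
After the 64.1% increase: 685481.72 × 1.641 = 1124875.50252.
After the 64.5% increase: 1124875.50252 × 1.645 = 1850420.2016454 ≈ 1,850,420.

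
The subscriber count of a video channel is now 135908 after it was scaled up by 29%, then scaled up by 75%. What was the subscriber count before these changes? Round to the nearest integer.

Undoing the 75% increase: 135908 ÷ 1.75 ≈ 77661.714286.
Undoing the 29% increase: 77661.714286 ÷ 1.29 ≈ 60203.

60203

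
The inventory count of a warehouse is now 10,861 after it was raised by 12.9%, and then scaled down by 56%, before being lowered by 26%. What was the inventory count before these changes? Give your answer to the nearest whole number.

Undoing the 26% decrease: 10,861 ÷ 0.74 ≈ 14677.027027.
Undoing the 56% decrease: 14677.027027 ÷ 0.44 ≈ 33356.879607.
Undoing the 12.9% increase: 33356.879607 ÷ 1.129 ≈ 29,546.

29,546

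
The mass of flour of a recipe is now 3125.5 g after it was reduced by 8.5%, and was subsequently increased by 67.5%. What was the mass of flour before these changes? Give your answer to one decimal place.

The overall multiplier applied was 0.915 × 1.675 = 1.532625.
So the original mass of flour was 3125.5 ÷ 1.532625 ≈ 2039.3 g.

2039.3 g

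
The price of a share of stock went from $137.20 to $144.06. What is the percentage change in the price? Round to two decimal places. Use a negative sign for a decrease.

5.00%

Change: $144.06 − $137.20 = $6.86.
Relative to the original: $6.86 ÷ $137.20 = 5.00%.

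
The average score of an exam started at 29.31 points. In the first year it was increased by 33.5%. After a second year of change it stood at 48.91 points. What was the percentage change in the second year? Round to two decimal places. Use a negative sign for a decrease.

After the first year: 29.31 × 1.335 = 39.12885.
Second-year multiplier: 48.91 ÷ 39.12885 ≈ 1.249973.
That is a change of 25.00%.

25.00%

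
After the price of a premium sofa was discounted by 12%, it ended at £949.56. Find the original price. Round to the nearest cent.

£1,079.05

The overall multiplier applied was 0.88.
So the original price was £949.56 ÷ 0.88 ≈ £1,079.05.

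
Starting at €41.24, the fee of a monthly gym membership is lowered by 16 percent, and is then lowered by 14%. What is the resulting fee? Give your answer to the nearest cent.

Each change multiplies by a factor: 0.84 × 0.86 = 0.7224.
€41.24 × 0.7224 = €29.791776 ≈ €29.79.

€29.79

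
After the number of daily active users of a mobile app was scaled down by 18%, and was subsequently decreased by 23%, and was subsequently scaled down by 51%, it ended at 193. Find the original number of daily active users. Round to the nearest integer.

624

Undoing the 51% decrease: 193 ÷ 0.49 ≈ 393.877551.
Undoing the 23% decrease: 393.877551 ÷ 0.77 ≈ 511.529287.
Undoing the 18% decrease: 511.529287 ÷ 0.82 ≈ 624.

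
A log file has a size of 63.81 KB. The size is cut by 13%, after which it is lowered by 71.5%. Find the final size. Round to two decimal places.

13% decrease: 63.81 × 0.87 = 55.5147.
After the 71.5% decrease: 55.5147 × 0.285 = 15.8216895 ≈ 15.82.

15.82 KB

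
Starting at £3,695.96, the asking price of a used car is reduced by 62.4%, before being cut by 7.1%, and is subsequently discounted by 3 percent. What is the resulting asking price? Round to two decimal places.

Each change multiplies by a factor: 0.376 × 0.929 × 0.97 = 0.33882488.
£3,695.96 × 0.33882488 = £1252.2832034848 ≈ £1,252.28.

£1,252.28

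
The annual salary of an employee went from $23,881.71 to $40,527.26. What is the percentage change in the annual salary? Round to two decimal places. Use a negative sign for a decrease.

Change: $40,527.26 − $23,881.71 = $16,645.55.
Relative to the original: $16,645.55 ÷ $23,881.71 ≈ 69.70%.

69.70%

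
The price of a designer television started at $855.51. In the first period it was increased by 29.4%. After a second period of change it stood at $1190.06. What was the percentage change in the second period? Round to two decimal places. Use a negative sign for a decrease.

After the first period: $855.51 × 1.294 = $1107.02994.
Second-period multiplier: $1190.06 ÷ $1107.02994 ≈ 1.075003.
That is a change of 7.50%.

7.50%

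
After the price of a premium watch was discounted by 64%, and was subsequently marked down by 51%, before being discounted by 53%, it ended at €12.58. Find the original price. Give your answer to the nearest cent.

Undoing the 53% decrease: €12.58 ÷ 0.47 ≈ €26.765957.
Undoing the 51% decrease: €26.765957 ÷ 0.49 ≈ €54.624402.
Undoing the 64% decrease: €54.624402 ÷ 0.36 ≈ €151.73.

€151.73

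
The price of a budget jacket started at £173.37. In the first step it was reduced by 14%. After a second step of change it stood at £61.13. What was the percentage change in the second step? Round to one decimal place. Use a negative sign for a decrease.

-59.0%

After the first step: £173.37 × 0.86 = £149.0982.
Second-step multiplier: £61.13 ÷ £149.0982 ≈ 0.41.
That is a change of -59.0%.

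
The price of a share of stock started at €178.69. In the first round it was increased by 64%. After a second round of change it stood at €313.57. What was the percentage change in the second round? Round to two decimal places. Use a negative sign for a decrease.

After the first round: €178.69 × 1.64 = €293.0516.
Second-round multiplier: €313.57 ÷ €293.0516 ≈ 1.070016.
That is a change of 7.00%.

7.00%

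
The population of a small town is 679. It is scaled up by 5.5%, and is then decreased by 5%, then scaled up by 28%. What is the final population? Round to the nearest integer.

871

Each change multiplies by a factor: 1.055 × 0.95 × 1.28 = 1.28288.
679 × 1.28288 = 871.07552 ≈ 871.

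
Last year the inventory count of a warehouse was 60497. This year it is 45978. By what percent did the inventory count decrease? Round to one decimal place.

Change: 45978 − 60497 = -14519.
Relative to the original: -14519 ÷ 60497 ≈ -24.0%.
So the inventory count decreased by 24.0%.

24.0%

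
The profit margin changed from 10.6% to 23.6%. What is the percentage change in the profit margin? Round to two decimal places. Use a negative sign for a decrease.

The change is 23.6 − 10.6 = 13.0 percentage points.
Relative to the original 10.6%, that is 13.0 ÷ 10.6 ≈ 122.64%.

122.64%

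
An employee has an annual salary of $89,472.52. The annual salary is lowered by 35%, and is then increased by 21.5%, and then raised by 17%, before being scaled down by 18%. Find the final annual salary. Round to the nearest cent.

Each change multiplies by a factor: 0.65 × 1.215 × 1.17 × 0.82 = 0.75768615.
$89,472.52 × 0.75768615 = $67792.089209598 ≈ $67,792.09.

$67,792.09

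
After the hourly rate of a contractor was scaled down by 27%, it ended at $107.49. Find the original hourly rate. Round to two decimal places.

$147.25

The overall multiplier applied was 0.73.
So the original hourly rate was $107.49 ÷ 0.73 ≈ $147.25.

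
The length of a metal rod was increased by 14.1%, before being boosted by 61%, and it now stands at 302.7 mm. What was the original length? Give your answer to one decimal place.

164.8 mm

The overall multiplier applied was 1.141 × 1.61 = 1.83701.
So the original length was 302.7 ÷ 1.83701 ≈ 164.8 mm.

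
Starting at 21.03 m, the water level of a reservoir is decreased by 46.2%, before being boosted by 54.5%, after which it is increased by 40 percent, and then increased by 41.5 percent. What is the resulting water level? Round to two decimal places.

Each change multiplies by a factor: 0.538 × 1.545 × 1.4 × 1.415 = 1.64662701.
21.03 × 1.64662701 = 34.6285660203 ≈ 34.63.

34.63 m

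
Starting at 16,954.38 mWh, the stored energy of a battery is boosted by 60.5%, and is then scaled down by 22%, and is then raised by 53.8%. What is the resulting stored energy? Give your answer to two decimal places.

32,644.34 mWh

Apply the 60.5% increase: 16,954.38 × 1.605 = 27211.7799.
22% decrease: 27211.7799 × 0.78 = 21225.188322.
53.8% increase: 21225.188322 × 1.538 = 32644.339639236 ≈ 32,644.34.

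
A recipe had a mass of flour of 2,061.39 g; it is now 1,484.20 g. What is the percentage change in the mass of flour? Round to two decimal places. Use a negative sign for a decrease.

Change: 1,484.20 − 2,061.39 = -577.19.
Relative to the original: -577.19 ÷ 2,061.39 ≈ -28.00%.

-28.00%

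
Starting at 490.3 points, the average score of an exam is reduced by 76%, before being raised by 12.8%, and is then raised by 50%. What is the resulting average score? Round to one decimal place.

199.1 points

76% decrease: 490.3 × 0.24 = 117.672.
12.8% increase: 117.672 × 1.128 = 132.734016.
50% increase: 132.734016 × 1.5 = 199.101024 ≈ 199.1.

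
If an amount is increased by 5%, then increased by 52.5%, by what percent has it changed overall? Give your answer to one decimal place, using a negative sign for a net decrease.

A 5% increase multiplies by 1.05.
Then a 52.5% increase: 1.05 × 1.525 = 1.60125.
Overall factor 1.60125, i.e. 60.1%.

60.1%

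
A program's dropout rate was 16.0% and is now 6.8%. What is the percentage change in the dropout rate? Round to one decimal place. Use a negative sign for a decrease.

-57.5%

The change is 6.8 − 16.0 = -9.2 percentage points.
Relative to the original 16.0%, that is -9.2 ÷ 16.0 = -57.5%.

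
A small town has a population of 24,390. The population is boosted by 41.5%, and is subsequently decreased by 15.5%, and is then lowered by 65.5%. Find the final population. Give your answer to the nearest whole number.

Apply the 41.5% increase: 24,390 × 1.415 = 34511.85.
Apply the 15.5% decrease: 34511.85 × 0.845 = 29162.51325.
Apply the 65.5% decrease: 29162.51325 × 0.345 = 10061.06707125 ≈ 10,061.

10,061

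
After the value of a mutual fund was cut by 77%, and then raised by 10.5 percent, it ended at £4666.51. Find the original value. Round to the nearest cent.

Undoing the 10.5% increase: £4666.51 ÷ 1.105 ≈ £4223.085973.
Undoing the 77% decrease: £4223.085973 ÷ 0.23 ≈ £18361.24.

£18361.24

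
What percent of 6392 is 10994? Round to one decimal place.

10994 ÷ 6392 ≈ 172.0%.

172.0%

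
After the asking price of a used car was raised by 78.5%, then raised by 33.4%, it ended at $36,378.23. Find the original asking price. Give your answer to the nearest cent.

The overall multiplier applied was 1.785 × 1.334 = 2.38119.
So the original asking price was $36,378.23 ÷ 2.38119 ≈ $15,277.33.

$15,277.33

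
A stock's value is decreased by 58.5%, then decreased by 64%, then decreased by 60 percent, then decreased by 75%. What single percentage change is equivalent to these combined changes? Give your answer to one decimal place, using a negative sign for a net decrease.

The combined multiplier is 0.415 × 0.36 × 0.4 × 0.25 = 0.01494.
That corresponds to a decrease of 98.5%.

-98.5%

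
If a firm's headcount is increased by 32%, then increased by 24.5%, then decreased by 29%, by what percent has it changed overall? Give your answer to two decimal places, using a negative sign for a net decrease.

The combined multiplier is 1.32 × 1.245 × 0.71 = 1.166814.
That corresponds to an increase of 16.68%.

16.68%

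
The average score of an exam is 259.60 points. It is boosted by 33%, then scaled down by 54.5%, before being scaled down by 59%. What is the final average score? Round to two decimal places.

64.41 points

Apply the 33% increase: 259.60 × 1.33 = 345.268.
54.5% decrease: 345.268 × 0.455 = 157.09694.
After the 59% decrease: 157.09694 × 0.41 = 64.4097454 ≈ 64.41.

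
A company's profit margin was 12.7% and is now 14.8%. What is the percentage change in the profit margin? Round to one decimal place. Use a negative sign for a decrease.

16.5%

The change is 14.8 − 12.7 = 2.1 percentage points.
Relative to the original 12.7%, that is 2.1 ÷ 12.7 ≈ 16.5%.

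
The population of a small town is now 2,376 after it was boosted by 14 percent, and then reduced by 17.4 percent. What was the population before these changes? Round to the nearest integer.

2,523

The overall multiplier applied was 1.14 × 0.826 = 0.94164.
So the original population was 2,376 ÷ 0.94164 ≈ 2,523.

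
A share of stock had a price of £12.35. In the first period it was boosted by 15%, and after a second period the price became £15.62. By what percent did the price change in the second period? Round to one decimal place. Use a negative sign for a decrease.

10.0%

After the first period: £12.35 × 1.15 = £14.2025.
Second-period multiplier: £15.62 ÷ £14.2025 ≈ 1.09981.
That is a change of 10.0%.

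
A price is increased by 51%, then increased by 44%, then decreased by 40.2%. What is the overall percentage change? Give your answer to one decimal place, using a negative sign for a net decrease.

A 51% increase multiplies by 1.51.
Then a 44% increase: 1.51 × 1.44 = 2.1744.
Then a 40.2% decrease: 2.1744 × 0.598 = 1.3002912.
Overall factor 1.3002912, i.e. 30.0%.

30.0%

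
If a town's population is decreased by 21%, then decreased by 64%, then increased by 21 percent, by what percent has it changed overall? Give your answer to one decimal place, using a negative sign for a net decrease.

A 21% decrease multiplies by 0.79.
Then a 64% decrease: 0.79 × 0.36 = 0.2844.
Then a 21% increase: 0.2844 × 1.21 = 0.344124.
Overall factor 0.344124, i.e. -65.6%.

-65.6%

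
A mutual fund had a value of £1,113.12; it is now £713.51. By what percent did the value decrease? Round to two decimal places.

35.90%

Change: £713.51 − £1,113.12 = -£399.61.
Relative to the original: -£399.61 ÷ £1,113.12 ≈ -35.90%.
So the value decreased by 35.90%.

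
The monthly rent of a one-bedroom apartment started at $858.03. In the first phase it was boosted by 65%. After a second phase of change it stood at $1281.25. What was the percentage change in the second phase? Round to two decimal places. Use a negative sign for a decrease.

-9.50%

After the first phase: $858.03 × 1.65 = $1415.7495.
Second-phase multiplier: $1281.25 ÷ $1415.7495 ≈ 0.904998.
That is a change of -9.50%.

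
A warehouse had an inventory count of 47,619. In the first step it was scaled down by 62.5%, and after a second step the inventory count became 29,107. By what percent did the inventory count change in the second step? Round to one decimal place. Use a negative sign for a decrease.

After the first step: 47,619 × 0.375 = 17857.125.
Second-step multiplier: 29,107 ÷ 17857.125 ≈ 1.62999.
That is a change of 63.0%.

63.0%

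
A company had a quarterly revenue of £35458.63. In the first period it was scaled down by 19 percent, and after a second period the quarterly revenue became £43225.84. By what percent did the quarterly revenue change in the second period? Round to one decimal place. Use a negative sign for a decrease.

50.5%

After the first period: £35458.63 × 0.81 = £28721.4903.
Second-period multiplier: £43225.84 ÷ £28721.4903 ≈ 1.505.
That is a change of 50.5%.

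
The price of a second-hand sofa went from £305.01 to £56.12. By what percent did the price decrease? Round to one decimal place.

81.6%

Change: £56.12 − £305.01 = -£248.89.
Relative to the original: -£248.89 ÷ £305.01 ≈ -81.6%.
So the price decreased by 81.6%.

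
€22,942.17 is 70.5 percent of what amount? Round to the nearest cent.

€22,942.17 ÷ 0.705 ≈ €32,542.09.

€32,542.09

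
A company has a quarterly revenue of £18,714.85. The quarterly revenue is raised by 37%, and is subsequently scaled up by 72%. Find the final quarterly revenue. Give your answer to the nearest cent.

£44,099.67

Each change multiplies by a factor: 1.37 × 1.72 = 2.3564.
£18,714.85 × 2.3564 = £44099.67254 ≈ £44,099.67.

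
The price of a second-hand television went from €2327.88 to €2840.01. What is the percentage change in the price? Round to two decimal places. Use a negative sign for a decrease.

Change: €2840.01 − €2327.88 = €512.13.
Relative to the original: €512.13 ÷ €2327.88 ≈ 22.00%.

22.00%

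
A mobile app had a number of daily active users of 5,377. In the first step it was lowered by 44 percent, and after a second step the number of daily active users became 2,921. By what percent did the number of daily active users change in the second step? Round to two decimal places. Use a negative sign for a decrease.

-2.99%

After the first step: 5,377 × 0.56 = 3011.12.
Second-step multiplier: 2,921 ÷ 3011.12 ≈ 0.970071.
That is a change of -2.99%.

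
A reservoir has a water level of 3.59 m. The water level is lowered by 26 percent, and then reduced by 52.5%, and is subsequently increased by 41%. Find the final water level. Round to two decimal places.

1.78 m

Each change multiplies by a factor: 0.74 × 0.475 × 1.41 = 0.495615.
3.59 × 0.495615 = 1.77925785 ≈ 1.78.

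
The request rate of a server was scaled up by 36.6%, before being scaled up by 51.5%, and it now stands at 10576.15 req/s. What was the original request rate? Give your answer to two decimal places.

Undoing the 51.5% increase: 10576.15 ÷ 1.515 ≈ 6980.957096.
Undoing the 36.6% increase: 6980.957096 ÷ 1.366 ≈ 5110.51 req/s.

5110.51 req/s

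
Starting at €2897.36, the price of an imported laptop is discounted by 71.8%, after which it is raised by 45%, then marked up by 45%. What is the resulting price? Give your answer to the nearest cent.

Each change multiplies by a factor: 0.282 × 1.45 × 1.45 = 0.592905.
€2897.36 × 0.592905 = €1717.8592308 ≈ €1717.86.

€1717.86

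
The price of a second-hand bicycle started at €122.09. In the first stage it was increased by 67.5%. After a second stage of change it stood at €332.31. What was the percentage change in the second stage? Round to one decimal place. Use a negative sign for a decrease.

62.5%

After the first stage: €122.09 × 1.675 = €204.50075.
Second-stage multiplier: €332.31 ÷ €204.50075 ≈ 1.62498.
That is a change of 62.5%.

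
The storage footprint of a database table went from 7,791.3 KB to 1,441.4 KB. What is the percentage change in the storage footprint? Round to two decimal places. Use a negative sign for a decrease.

Change: 1,441.4 − 7,791.3 = -6,349.9.
Relative to the original: -6,349.9 ÷ 7,791.3 ≈ -81.50%.

-81.50%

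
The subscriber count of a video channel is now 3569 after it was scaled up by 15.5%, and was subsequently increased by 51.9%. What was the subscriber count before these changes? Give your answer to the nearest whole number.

Undoing the 51.9% increase: 3569 ÷ 1.519 ≈ 2349.572087.
Undoing the 15.5% increase: 2349.572087 ÷ 1.155 ≈ 2034.

2034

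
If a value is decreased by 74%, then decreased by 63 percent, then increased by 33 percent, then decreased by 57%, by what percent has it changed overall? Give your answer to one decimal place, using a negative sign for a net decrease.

A 74% decrease multiplies by 0.26.
Then a 63% decrease: 0.26 × 0.37 = 0.0962.
Then a 33% increase: 0.0962 × 1.33 = 0.127946.
Then a 57% decrease: 0.127946 × 0.43 = 0.05501678.
Overall factor 0.05501678, i.e. -94.5%.

-94.5%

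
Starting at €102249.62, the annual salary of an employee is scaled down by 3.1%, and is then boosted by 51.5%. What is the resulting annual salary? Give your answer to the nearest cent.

€150106.02

After the 3.1% decrease: €102249.62 × 0.969 = €99079.88178.
51.5% increase: €99079.88178 × 1.515 = €150106.0208967 ≈ €150106.02.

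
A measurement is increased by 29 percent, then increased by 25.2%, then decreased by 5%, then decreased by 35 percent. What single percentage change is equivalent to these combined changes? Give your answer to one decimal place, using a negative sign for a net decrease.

The combined multiplier is 1.29 × 1.252 × 0.95 × 0.65 = 0.9973119.
That corresponds to a decrease of 0.3%.

-0.3%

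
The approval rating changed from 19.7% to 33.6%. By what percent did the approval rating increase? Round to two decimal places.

70.56%

The change is 33.6 − 19.7 = 13.9 percentage points.
Relative to the original 19.7%, that is 13.9 ÷ 19.7 ≈ 70.56%.
So the approval rating rose by 70.56%.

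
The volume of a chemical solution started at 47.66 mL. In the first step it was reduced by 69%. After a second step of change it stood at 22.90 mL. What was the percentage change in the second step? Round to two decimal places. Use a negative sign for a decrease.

After the first step: 47.66 × 0.31 = 14.7746.
Second-step multiplier: 22.90 ÷ 14.7746 ≈ 1.549957.
That is a change of 55.00%.

55.00%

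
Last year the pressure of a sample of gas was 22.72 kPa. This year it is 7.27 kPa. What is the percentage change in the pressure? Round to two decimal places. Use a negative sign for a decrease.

-68.00%

Change: 7.27 − 22.72 = -15.45.
Relative to the original: -15.45 ÷ 22.72 ≈ -68.00%.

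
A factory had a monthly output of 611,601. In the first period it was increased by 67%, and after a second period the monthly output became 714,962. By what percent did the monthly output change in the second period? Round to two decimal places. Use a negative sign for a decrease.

After the first period: 611,601 × 1.67 = 1021373.67.
Second-period multiplier: 714,962 ÷ 1021373.67 ≈ 0.7.
That is a change of -30.00%.

-30.00%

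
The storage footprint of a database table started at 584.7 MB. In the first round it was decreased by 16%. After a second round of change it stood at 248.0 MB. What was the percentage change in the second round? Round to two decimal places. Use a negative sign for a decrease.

-49.51%

After the first round: 584.7 × 0.84 = 491.148.
Second-round multiplier: 248.0 ÷ 491.148 ≈ 0.504939.
That is a change of -49.51%.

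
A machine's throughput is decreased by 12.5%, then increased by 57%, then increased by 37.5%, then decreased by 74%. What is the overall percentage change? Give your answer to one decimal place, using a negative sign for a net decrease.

-50.9%

A 12.5% decrease multiplies by 0.875.
Then a 57% increase: 0.875 × 1.57 = 1.37375.
Then a 37.5% increase: 1.37375 × 1.375 = 1.88890625.
Then a 74% decrease: 1.88890625 × 0.26 = 0.491115625.
Overall factor 0.491115625, i.e. -50.9%.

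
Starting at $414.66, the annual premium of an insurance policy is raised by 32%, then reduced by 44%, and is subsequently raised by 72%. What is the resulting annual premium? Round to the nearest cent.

$527.21

32% increase: $414.66 × 1.32 = $547.3512.
44% decrease: $547.3512 × 0.56 = $306.516672.
After the 72% increase: $306.516672 × 1.72 = $527.20867584 ≈ $527.21.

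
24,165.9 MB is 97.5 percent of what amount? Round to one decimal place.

24,785.5 MB

24,165.9 MB ÷ 0.975 ≈ 24,785.5 MB.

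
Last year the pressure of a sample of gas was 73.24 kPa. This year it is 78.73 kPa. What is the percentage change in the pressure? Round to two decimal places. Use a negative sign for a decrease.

Change: 78.73 − 73.24 = 5.49.
Relative to the original: 5.49 ÷ 73.24 ≈ 7.50%.

7.50%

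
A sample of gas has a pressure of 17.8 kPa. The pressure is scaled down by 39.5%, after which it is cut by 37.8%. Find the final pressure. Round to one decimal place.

Each change multiplies by a factor: 0.605 × 0.622 = 0.37631.
17.8 × 0.37631 = 6.698318 ≈ 6.7.

6.7 kPa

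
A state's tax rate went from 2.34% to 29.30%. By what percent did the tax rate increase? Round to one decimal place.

1152.1%

The change is 29.30 − 2.34 = 26.96 percentage points.
Relative to the original 2.34%, that is 26.96 ÷ 2.34 ≈ 1152.1%.
So the tax rate rose by 1152.1%.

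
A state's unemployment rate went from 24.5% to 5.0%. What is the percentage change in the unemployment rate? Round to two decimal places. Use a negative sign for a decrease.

The change is 5.0 − 24.5 = -19.5 percentage points.
Relative to the original 24.5%, that is -19.5 ÷ 24.5 ≈ -79.59%.

-79.59%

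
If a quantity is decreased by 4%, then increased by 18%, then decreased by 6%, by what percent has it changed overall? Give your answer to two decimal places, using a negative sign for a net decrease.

A 4% decrease multiplies by 0.96.
Then an 18% increase: 0.96 × 1.18 = 1.1328.
Then a 6% decrease: 1.1328 × 0.94 = 1.064832.
Overall factor 1.064832, i.e. 6.48%.

6.48%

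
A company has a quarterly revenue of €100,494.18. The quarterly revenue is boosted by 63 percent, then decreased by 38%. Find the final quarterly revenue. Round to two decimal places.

After the 63% increase: €100,494.18 × 1.63 = €163805.5134.
After the 38% decrease: €163805.5134 × 0.62 = €101559.418308 ≈ €101,559.42.

€101,559.42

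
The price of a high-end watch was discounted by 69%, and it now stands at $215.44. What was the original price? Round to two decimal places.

The overall multiplier applied was 0.31.
So the original price was $215.44 ÷ 0.31 ≈ $694.97.

$694.97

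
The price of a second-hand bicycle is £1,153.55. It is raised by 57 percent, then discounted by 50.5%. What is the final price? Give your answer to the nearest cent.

£896.48

After the 57% increase: £1,153.55 × 1.57 = £1811.0735.
Apply the 50.5% decrease: £1811.0735 × 0.495 = £896.4813825 ≈ £896.48.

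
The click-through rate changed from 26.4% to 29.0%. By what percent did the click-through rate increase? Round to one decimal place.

9.8%

The change is 29.0 − 26.4 = 2.6 percentage points.
Relative to the original 26.4%, that is 2.6 ÷ 26.4 ≈ 9.8%.
So the click-through rate rose by 9.8%.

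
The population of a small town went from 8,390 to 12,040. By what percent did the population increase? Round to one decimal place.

Change: 12,040 − 8,390 = 3,650.
Relative to the original: 3,650 ÷ 8,390 ≈ 43.5%.
So the population increased by 43.5%.

43.5%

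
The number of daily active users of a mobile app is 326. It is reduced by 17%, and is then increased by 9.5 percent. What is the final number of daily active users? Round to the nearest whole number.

Each change multiplies by a factor: 0.83 × 1.095 = 0.90885.
326 × 0.90885 = 296.2851 ≈ 296.

296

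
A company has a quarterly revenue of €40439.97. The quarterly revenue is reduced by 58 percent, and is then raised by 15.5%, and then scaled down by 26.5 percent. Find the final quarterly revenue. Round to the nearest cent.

€14418.81

58% decrease: €40439.97 × 0.42 = €16984.7874.
After the 15.5% increase: €16984.7874 × 1.155 = €19617.429447.
26.5% decrease: €19617.429447 × 0.735 = €14418.810643545 ≈ €14418.81.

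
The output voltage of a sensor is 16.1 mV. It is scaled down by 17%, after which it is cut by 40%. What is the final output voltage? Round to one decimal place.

8.0 mV

Apply the 17% decrease: 16.1 × 0.83 = 13.363.
Apply the 40% decrease: 13.363 × 0.6 = 8.0178 ≈ 8.0.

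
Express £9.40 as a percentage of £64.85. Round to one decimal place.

14.5%

£9.40 ÷ £64.85 ≈ 14.5%.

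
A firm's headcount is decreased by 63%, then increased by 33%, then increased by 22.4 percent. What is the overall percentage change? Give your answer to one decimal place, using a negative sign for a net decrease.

-39.8%

A 63% decrease multiplies by 0.37.
Then a 33% increase: 0.37 × 1.33 = 0.4921.
Then a 22.4% increase: 0.4921 × 1.224 = 0.6023304.
Overall factor 0.6023304, i.e. -39.8%.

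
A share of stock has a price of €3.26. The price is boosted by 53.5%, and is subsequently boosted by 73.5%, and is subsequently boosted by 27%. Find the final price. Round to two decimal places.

€11.03

After the 53.5% increase: €3.26 × 1.535 = €5.0041.
73.5% increase: €5.0041 × 1.735 = €8.6821135.
Apply the 27% increase: €8.6821135 × 1.27 = €11.026284145 ≈ €11.03.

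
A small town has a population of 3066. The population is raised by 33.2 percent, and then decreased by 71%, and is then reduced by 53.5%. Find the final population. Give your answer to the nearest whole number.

551

Apply the 33.2% increase: 3066 × 1.332 = 4083.912.
Apply the 71% decrease: 4083.912 × 0.29 = 1184.33448.
53.5% decrease: 1184.33448 × 0.465 = 550.7155332 ≈ 551.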